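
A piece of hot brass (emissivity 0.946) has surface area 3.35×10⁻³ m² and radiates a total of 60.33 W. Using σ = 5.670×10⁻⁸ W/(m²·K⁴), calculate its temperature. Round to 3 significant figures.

Area A = 3.35×10⁻³ m².
P = εσAT⁴ ⇒ T = (P/(εσA))^(1/4) = (60.33/(0.946×5.670×10⁻⁸×3.35×10⁻³))^(1/4) = 761 K.

T ≈ 761 K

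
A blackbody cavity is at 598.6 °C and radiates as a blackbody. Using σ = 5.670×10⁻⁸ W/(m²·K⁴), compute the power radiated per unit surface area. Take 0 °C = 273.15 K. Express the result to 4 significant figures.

I ≈ 3.275×10⁴ W/m²

T = 598.6 °C + 273.15 = 871.75 K.
Stefan–Boltzmann: I = σT⁴ = 5.670×10⁻⁸ × (871.75)⁴ = 3.275×10⁴ W/m².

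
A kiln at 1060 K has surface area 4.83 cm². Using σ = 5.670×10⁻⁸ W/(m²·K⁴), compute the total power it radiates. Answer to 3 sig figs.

Area A = 4.83 cm² = 4.83×10⁻⁴ m².
P = σAT⁴ = 5.670×10⁻⁸ × 4.83×10⁻⁴ × (1060)⁴ = 34.6 W.

P ≈ 34.6 W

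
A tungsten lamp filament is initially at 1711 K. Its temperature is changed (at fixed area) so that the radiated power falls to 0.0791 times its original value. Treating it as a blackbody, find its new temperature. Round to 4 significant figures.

P ∝ T⁴, so T₂/T₁ = (P₂/P₁)^(1/4) = (0.0791)^(1/4) = 0.530327.
T₂ = 1711 × 0.530327 = 907.4 K.

T₂ ≈ 907.4 K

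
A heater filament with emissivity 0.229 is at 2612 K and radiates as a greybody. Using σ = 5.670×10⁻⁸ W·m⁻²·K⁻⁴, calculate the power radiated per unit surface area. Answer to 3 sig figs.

Stefan–Boltzmann: I = εσT⁴ = 0.229 × 5.670×10⁻⁸ × (2612)⁴ = 6.04×10⁵ W/m².

I ≈ 6.04×10⁵ W/m²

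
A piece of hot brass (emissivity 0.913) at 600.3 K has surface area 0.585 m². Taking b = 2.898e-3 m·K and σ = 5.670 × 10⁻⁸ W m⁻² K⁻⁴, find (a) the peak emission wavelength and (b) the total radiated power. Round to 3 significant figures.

(a) λ_max = b/T = 2.898×10⁻³/600.3 = 4.828×10⁻⁶ m = 4.83 μm.
Area A = 0.585 m².
(b) P = εσAT⁴ = 0.913×5.670×10⁻⁸×0.585×(600.3)⁴ = 3.93×10³ W.

λ_max ≈ 4.83 μm; P ≈ 3.93×10³ W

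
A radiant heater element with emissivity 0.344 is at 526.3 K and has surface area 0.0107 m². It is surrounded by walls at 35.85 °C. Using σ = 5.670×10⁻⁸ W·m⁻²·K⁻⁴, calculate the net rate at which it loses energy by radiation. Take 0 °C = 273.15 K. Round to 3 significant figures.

Surroundings: T = 35.85 °C + 273.15 = 309.00 K.
Area A = 0.0107 m².
Net radiated power P_net = εσA(T⁴ − T₀⁴) = 0.344×5.670×10⁻⁸×0.0107×(526.3⁴ − 309.00⁴).
T⁴ − T₀⁴ = 7.67244×10¹⁰ − 9.11662×10⁹ = 6.76078×10¹⁰ K⁴, so P_net = 14.1 W.

Net loss ≈ 14.1 W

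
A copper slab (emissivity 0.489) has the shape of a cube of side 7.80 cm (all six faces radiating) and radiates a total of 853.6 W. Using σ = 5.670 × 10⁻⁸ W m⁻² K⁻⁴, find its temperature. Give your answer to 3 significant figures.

T ≈ 958 K

Area A = 6s² = 6×(0.0780 m)² = 0.036504 m².
P = εσAT⁴ ⇒ T = (P/(εσA))^(1/4) = (853.6/(0.489×5.670×10⁻⁸×0.036504))^(1/4) = 958 K.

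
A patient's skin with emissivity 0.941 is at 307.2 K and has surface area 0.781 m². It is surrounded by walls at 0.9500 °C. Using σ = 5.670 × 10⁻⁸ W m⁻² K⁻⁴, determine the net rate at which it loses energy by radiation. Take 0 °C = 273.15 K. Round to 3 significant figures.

Net loss ≈ 136 W

Surroundings: T = 0.9500 °C + 273.15 = 274.1000 K.
Area A = 0.781 m².
Net radiated power P_net = εσA(T⁴ − T₀⁴) = 0.941×5.670×10⁻⁸×0.781×(307.2⁴ − 274.1000⁴).
T⁴ − T₀⁴ = 8.90604×10⁹ − 5.64464×10⁹ = 3.26140×10⁹ K⁴, so P_net = 136 W.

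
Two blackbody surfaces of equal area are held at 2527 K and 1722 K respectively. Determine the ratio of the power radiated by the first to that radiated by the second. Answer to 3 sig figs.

With equal areas, P₁/P₂ = (T₁/T₂)⁴ = (2527/1722)⁴ = 4.64.

P₁/P₂ ≈ 4.64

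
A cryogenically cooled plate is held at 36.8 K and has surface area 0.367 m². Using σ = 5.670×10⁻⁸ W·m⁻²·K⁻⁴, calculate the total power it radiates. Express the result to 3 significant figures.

P ≈ 0.0382 W

Area A = 0.367 m².
P = σAT⁴ = 5.670×10⁻⁸ × 0.367 × (36.8)⁴ = 0.0382 W.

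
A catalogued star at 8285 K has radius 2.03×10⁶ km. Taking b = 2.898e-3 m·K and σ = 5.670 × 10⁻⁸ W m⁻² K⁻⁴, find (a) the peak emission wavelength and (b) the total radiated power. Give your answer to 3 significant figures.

λ_max ≈ 0.350 μm; P ≈ 1.38×10²⁸ W

(a) λ_max = b/T = 2.898×10⁻³/8285 = 3.498×10⁻⁷ m = 0.350 μm.
Surface area A = 4πR² = 4π(2.03×10⁹ m)² = 5.17848×10¹⁹ m².
(b) P = σAT⁴ = 5.670×10⁻⁸×5.17848×10¹⁹×(8285)⁴ = 1.38×10²⁸ W.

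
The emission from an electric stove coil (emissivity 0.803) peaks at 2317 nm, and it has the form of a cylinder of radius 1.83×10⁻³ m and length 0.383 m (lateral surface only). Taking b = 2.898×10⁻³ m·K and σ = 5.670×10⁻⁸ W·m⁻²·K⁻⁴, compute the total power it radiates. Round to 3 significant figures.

P ≈ 491 W

Wien's law: T = b/λ_max = 2.898×10⁻³/2.317×10⁻⁶ = 1250.76 K.
Lateral area A = 2πrL = 2π×1.83×10⁻³×0.383 = 4.40382×10⁻³ m².
Then P = εσAT⁴ = 0.803×5.670×10⁻⁸×4.40382×10⁻³×(1250.76)⁴ = 491 W.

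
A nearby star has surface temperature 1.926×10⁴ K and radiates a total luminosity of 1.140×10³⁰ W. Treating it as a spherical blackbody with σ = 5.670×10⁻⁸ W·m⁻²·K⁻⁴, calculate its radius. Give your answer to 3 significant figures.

L = 4πR²σT⁴ ⇒ R = √(L/(4πσT⁴)).
σT⁴ = 7.80204×10⁹ W/m², so R = √(1.140×10³⁰/(4π×7.80204×10⁹)) = 3.41×10⁹ m.

R ≈ 3.41×10⁹ m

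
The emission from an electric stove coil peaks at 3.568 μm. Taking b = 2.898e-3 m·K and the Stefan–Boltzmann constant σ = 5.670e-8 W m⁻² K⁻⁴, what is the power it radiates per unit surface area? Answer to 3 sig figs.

I ≈ 2.47×10⁴ W/m²

Wien's law: T = b/λ_max = 2.898×10⁻³/3.568×10⁻⁶ = 812.220 K.
Then I = σT⁴ = 5.670×10⁻⁸×(812.220)⁴ = 2.47×10⁴ W/m².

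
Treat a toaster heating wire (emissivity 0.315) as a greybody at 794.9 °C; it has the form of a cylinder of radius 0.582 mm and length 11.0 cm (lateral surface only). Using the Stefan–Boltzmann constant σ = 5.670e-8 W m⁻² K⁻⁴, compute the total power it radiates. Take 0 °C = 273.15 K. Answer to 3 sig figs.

P ≈ 9.35 W

T = 794.9 °C + 273.15 = 1068.05 K.
Lateral area A = 2πrL = 2π×5.82×10⁻⁴×0.110 = 4.02250×10⁻⁴ m².
P = εσAT⁴ = 0.315 × 5.670×10⁻⁸ × 4.02250×10⁻⁴ × (1068.05)⁴ = 9.35 W.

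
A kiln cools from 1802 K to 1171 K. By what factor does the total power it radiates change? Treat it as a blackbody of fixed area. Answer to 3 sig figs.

P₂/P₁ ≈ 0.178

P ∝ T⁴, so P₂/P₁ = (T₂/T₁)⁴ = (1171/1802)⁴ = (0.649834)⁴ = 0.178.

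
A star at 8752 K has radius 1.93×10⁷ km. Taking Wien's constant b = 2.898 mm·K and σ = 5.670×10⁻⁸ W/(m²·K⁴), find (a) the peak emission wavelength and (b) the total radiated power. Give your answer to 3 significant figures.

(a) λ_max = b/T = 2.898×10⁻³/8752 = 3.311×10⁻⁷ m = 0.331 μm.
Surface area A = 4πR² = 4π(1.93×10¹⁰ m)² = 4.68085×10²¹ m².
(b) P = σAT⁴ = 5.670×10⁻⁸×4.68085×10²¹×(8752)⁴ = 1.56×10³⁰ W.

λ_max ≈ 0.331 μm; P ≈ 1.56×10³⁰ W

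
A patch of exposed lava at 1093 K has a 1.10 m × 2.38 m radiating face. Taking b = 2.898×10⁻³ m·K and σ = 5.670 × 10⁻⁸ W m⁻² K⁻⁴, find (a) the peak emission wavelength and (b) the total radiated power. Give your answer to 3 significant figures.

(a) λ_max = b/T = 2.898×10⁻³/1093 = 2.651×10⁻⁶ m = 2.65×10³ nm.
Area A = 1.10 × 2.38 = 2.618 m².
(b) P = σAT⁴ = 5.670×10⁻⁸×2.618×(1093)⁴ = 2.12×10⁵ W.

λ_max ≈ 2.65×10³ nm; P ≈ 2.12×10⁵ W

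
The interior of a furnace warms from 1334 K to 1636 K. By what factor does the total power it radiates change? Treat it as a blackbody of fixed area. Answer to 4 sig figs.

P₂/P₁ ≈ 2.262

P ∝ T⁴, so P₂/P₁ = (T₂/T₁)⁴ = (1636/1334)⁴ = (1.22639)⁴ = 2.262.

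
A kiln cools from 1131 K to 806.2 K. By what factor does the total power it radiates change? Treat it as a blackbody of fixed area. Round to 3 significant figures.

P ∝ T⁴, so P₂/P₁ = (T₂/T₁)⁴ = (806.2/1131)⁴ = (0.712821)⁴ = 0.258.

P₂/P₁ ≈ 0.258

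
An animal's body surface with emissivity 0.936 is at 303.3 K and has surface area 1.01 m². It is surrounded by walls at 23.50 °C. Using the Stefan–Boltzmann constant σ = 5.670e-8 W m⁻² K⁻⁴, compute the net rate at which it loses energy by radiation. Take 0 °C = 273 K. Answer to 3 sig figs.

Net loss ≈ 39.3 W

Surroundings: T = 23.50 °C + 273 = 296.50 K.
Area A = 1.01 m².
Net radiated power P_net = εσA(T⁴ − T₀⁴) = 0.936×5.670×10⁻⁸×1.01×(303.3⁴ − 296.50⁴).
T⁴ − T₀⁴ = 8.46232×10⁹ − 7.72856×10⁹ = 7.33760×10⁸ K⁴, so P_net = 39.3 W.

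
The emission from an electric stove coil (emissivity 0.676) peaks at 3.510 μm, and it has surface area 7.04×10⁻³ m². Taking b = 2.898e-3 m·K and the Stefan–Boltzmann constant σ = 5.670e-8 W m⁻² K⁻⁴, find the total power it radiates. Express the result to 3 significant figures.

Wien's law: T = b/λ_max = 2.898×10⁻³/3.510×10⁻⁶ = 825.641 K.
Area A = 7.04×10⁻³ m².
Then P = εσAT⁴ = 0.676×5.670×10⁻⁸×7.04×10⁻³×(825.641)⁴ = 125 W.

P ≈ 125 W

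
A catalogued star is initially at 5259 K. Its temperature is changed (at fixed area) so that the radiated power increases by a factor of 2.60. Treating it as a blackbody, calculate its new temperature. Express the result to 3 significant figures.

T₂ ≈ 6.68×10³ K

P ∝ T⁴, so T₂/T₁ = (P₂/P₁)^(1/4) = (2.60)^(1/4) = 1.26982.
T₂ = 5259 × 1.26982 = 6.68×10³ K.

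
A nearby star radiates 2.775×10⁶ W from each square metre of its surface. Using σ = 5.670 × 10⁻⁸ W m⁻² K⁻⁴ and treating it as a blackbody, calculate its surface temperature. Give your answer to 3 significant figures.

T ≈ 2.64×10³ K

I = σT⁴, so T = (I/σ)^(1/4) = (2.775×10⁶/(5.670×10⁻⁸))^(1/4) = 2.64×10³ K.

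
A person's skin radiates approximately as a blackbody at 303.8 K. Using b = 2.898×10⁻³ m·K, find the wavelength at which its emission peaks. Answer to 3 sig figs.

Wien's displacement law: λ_max = b/T = (2.898×10⁻³ m·K)/(303.8 K) = 9.539×10⁻⁶ m.
That is 9.54 μm, in the infrared range.

λ_max ≈ 9.54 μm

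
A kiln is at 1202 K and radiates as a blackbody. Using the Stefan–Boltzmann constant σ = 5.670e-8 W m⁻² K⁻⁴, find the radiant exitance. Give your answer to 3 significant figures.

Stefan–Boltzmann: I = σT⁴ = 5.670×10⁻⁸ × (1202)⁴ = 1.18×10⁵ W/m².

I ≈ 1.18×10⁵ W/m²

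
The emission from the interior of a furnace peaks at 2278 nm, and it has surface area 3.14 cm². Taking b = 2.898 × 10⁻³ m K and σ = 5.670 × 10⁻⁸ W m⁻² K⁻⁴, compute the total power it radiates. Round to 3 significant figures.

P ≈ 46.6 W

Wien's law: T = b/λ_max = 2.898×10⁻³/2.278×10⁻⁶ = 1272.17 K.
Area A = 3.14 cm² = 3.14×10⁻⁴ m².
Then P = σAT⁴ = 5.670×10⁻⁸×3.14×10⁻⁴×(1272.17)⁴ = 46.6 W.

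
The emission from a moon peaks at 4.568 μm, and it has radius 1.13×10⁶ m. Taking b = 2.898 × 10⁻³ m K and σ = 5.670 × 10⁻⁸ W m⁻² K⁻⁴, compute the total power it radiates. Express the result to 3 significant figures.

P ≈ 1.47×10¹⁷ W

Wien's law: T = b/λ_max = 2.898×10⁻³/4.568×10⁻⁶ = 634.413 K.
Surface area A = 4πR² = 4π(1.13×10⁶ m)² = 1.60460×10¹³ m².
Then P = σAT⁴ = 5.670×10⁻⁸×1.60460×10¹³×(634.413)⁴ = 1.47×10¹⁷ W.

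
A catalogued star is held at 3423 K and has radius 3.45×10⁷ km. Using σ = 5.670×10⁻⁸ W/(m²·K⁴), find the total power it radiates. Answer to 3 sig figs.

P ≈ 1.16×10²⁹ W

Surface area A = 4πR² = 4π(3.45×10¹⁰ m)² = 1.49571×10²² m².
P = σAT⁴ = 5.670×10⁻⁸ × 1.49571×10²² × (3423)⁴ = 1.16×10²⁹ W.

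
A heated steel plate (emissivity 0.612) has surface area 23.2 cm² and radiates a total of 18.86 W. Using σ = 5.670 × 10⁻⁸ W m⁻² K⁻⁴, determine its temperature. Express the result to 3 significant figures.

T ≈ 696 K

Area A = 23.2 cm² = 2.32×10⁻³ m².
P = εσAT⁴ ⇒ T = (P/(εσA))^(1/4) = (18.86/(0.612×5.670×10⁻⁸×2.32×10⁻³))^(1/4) = 696 K.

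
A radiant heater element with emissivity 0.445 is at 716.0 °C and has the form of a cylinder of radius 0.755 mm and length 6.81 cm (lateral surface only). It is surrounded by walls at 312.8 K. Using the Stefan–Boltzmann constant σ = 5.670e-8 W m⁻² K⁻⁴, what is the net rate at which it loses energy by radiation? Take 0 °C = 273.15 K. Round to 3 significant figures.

T = 716.0 °C + 273.15 = 989.15 K.
Lateral area A = 2πrL = 2π×7.55×10⁻⁴×0.0681 = 3.23053×10⁻⁴ m².
Net radiated power P_net = εσA(T⁴ − T₀⁴) = 0.445×5.670×10⁻⁸×3.23053×10⁻⁴×(989.15⁴ − 312.8⁴).
T⁴ − T₀⁴ = 9.57301×10¹¹ − 9.57342×10⁹ = 9.47728×10¹¹ K⁴, so P_net = 7.73 W.

Net loss ≈ 7.73 W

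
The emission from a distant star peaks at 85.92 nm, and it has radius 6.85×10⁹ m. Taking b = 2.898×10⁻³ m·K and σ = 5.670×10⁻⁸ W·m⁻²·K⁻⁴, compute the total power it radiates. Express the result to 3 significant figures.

Wien's law: T = b/λ_max = 2.898×10⁻³/8.592×10⁻⁸ = 33729.1 K.
Surface area A = 4πR² = 4π(6.85×10⁹ m)² = 5.89646×10²⁰ m².
Then P = σAT⁴ = 5.670×10⁻⁸×5.89646×10²⁰×(33729.1)⁴ = 4.33×10³¹ W.

P ≈ 4.33×10³¹ W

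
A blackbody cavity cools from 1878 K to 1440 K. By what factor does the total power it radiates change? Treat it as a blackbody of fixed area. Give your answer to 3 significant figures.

P₂/P₁ ≈ 0.346

P ∝ T⁴, so P₂/P₁ = (T₂/T₁)⁴ = (1440/1878)⁴ = (0.766773)⁴ = 0.346.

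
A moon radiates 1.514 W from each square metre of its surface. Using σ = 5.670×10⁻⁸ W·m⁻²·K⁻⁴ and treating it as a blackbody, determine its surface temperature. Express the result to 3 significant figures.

T ≈ 71.9 K

I = σT⁴, so T = (I/σ)^(1/4) = (1.514/(5.670×10⁻⁸))^(1/4) = 71.9 K.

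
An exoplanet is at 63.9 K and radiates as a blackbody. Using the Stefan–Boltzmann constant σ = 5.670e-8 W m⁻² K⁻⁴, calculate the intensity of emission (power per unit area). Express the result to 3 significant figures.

I ≈ 0.945 W/m²

Stefan–Boltzmann: I = σT⁴ = 5.670×10⁻⁸ × (63.9)⁴ = 0.945 W/m².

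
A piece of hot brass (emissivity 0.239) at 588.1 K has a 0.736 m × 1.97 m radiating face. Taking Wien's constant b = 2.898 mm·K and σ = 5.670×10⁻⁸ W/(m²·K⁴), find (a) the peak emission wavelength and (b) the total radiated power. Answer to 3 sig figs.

λ_max ≈ 4.93 μm; P ≈ 2.35×10³ W

(a) λ_max = b/T = 2.898×10⁻³/588.1 = 4.928×10⁻⁶ m = 4.93 μm.
Area A = 0.736 × 1.97 = 1.44992 m².
(b) P = εσAT⁴ = 0.239×5.670×10⁻⁸×1.44992×(588.1)⁴ = 2.35×10³ W.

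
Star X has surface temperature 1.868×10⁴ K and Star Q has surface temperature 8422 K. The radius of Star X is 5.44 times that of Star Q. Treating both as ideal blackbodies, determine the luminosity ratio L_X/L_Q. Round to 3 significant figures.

L ∝ R²T⁴, so L_X/L_Q = (R_X/R_Q)²(T_X/T_Q)⁴ = (5.44)² × (1.868×10⁴/8422)⁴ = 29.5936 × 24.2017 = 716.

L_X/L_Q ≈ 716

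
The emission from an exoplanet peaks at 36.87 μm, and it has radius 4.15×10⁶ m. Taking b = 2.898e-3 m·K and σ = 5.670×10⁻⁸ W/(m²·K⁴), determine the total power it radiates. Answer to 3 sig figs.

Wien's law: T = b/λ_max = 2.898×10⁻³/3.687×10⁻⁵ = 78.6005 K.
Surface area A = 4πR² = 4π(4.15×10⁶ m)² = 2.16424×10¹⁴ m².
Then P = σAT⁴ = 5.670×10⁻⁸×2.16424×10¹⁴×(78.6005)⁴ = 4.68×10¹⁴ W.

P ≈ 4.68×10¹⁴ W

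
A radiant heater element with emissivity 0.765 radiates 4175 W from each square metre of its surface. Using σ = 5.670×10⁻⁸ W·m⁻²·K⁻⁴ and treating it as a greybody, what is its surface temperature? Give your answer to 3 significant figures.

I = εσT⁴, so T = (I/εσ)^(1/4) = (4175/(0.765×5.670×10⁻⁸))^(1/4) = 557 K.

T ≈ 557 K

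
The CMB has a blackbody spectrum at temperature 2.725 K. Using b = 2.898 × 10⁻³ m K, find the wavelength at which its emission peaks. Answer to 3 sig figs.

Wien's displacement law: λ_max = b/T = (2.898×10⁻³ m·K)/(2.725 K) = 1.063×10⁻³ m.
That is 1.06 mm, in the microwave range.

λ_max ≈ 1.06 mm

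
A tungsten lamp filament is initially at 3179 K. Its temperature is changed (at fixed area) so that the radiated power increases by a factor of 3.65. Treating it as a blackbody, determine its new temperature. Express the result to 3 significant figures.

T₂ ≈ 4.39×10³ K

P ∝ T⁴, so T₂/T₁ = (P₂/P₁)^(1/4) = (3.65)^(1/4) = 1.38221.
T₂ = 3179 × 1.38221 = 4.39×10³ K.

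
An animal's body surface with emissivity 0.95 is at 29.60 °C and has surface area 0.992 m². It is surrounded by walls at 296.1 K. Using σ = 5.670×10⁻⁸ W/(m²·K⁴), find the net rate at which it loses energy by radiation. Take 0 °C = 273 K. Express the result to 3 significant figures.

Net loss ≈ 37.3 W

T = 29.60 °C + 273 = 302.60 K.
Area A = 0.992 m².
Net radiated power P_net = εσA(T⁴ − T₀⁴) = 0.95×5.670×10⁻⁸×0.992×(302.60⁴ − 296.1⁴).
T⁴ − T₀⁴ = 8.38447×10⁹ − 7.68694×10⁹ = 6.97530×10⁸ K⁴, so P_net = 37.3 W.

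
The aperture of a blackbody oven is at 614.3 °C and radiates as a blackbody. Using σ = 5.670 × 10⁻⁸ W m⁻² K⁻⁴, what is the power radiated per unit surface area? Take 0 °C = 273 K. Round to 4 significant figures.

T = 614.3 °C + 273 = 887.3 K.
Stefan–Boltzmann: I = σT⁴ = 5.670×10⁻⁸ × (887.3)⁴ = 3.515×10⁴ W/m².

I ≈ 3.515×10⁴ W/m²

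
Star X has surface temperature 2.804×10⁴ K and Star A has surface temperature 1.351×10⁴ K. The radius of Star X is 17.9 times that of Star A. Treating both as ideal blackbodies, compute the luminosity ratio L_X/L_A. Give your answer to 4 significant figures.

L_X/L_A ≈ 5946

L ∝ R²T⁴, so L_X/L_A = (R_X/R_A)²(T_X/T_A)⁴ = (17.9)² × (2.804×10⁴/1.351×10⁴)⁴ = 320.41 × 18.5563 = 5946.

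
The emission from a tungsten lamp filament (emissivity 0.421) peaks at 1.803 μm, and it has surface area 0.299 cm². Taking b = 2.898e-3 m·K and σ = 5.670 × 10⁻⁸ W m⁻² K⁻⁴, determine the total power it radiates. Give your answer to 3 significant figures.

P ≈ 4.76 W

Wien's law: T = b/λ_max = 2.898×10⁻³/1.803×10⁻⁶ = 1607.32 K.
Area A = 0.299 cm² = 2.99×10⁻⁵ m².
Then P = εσAT⁴ = 0.421×5.670×10⁻⁸×2.99×10⁻⁵×(1607.32)⁴ = 4.76 W.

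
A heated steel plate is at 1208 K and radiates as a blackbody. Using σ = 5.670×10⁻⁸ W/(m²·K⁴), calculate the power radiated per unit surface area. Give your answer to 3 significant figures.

I ≈ 1.21×10⁵ W/m²

Stefan–Boltzmann: I = σT⁴ = 5.670×10⁻⁸ × (1208)⁴ = 1.21×10⁵ W/m².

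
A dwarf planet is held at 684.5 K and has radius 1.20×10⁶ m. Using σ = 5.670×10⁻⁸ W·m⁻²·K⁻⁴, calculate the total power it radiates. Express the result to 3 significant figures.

Surface area A = 4πR² = 4π(1.20×10⁶ m)² = 1.80956×10¹³ m².
P = σAT⁴ = 5.670×10⁻⁸ × 1.80956×10¹³ × (684.5)⁴ = 2.25×10¹⁷ W.

P ≈ 2.25×10¹⁷ W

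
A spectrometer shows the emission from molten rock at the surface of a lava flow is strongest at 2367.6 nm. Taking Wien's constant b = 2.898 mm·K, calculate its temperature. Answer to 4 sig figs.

T ≈ 1224 K

Wien's law gives T = b/λ_max = (2.898×10⁻³ m·K)/(2.3676×10⁻⁶ m) = 1224 K.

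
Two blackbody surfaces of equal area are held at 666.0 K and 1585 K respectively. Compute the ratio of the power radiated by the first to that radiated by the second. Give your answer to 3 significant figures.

With equal areas, P₁/P₂ = (T₁/T₂)⁴ = (666.0/1585)⁴ = 0.0312.

P₁/P₂ ≈ 0.0312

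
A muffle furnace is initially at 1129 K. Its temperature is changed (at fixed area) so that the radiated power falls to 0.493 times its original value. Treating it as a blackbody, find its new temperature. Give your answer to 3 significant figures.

T₂ ≈ 946 K

P ∝ T⁴, so T₂/T₁ = (P₂/P₁)^(1/4) = (0.493)^(1/4) = 0.837938.
T₂ = 1129 × 0.837938 = 946 K.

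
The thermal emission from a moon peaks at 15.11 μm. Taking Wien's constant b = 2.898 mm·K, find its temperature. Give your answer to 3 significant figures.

Wien's law gives T = b/λ_max = (2.898×10⁻³ m·K)/(1.511×10⁻⁵ m) = 192 K.

T ≈ 192 K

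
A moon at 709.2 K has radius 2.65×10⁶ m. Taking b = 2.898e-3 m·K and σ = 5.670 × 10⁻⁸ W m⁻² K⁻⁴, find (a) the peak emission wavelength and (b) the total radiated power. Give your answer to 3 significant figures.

λ_max ≈ 4.09 μm; P ≈ 1.27×10¹⁸ W

(a) λ_max = b/T = 2.898×10⁻³/709.2 = 4.086×10⁻⁶ m = 4.09 μm.
Surface area A = 4πR² = 4π(2.65×10⁶ m)² = 8.82473×10¹³ m².
(b) P = σAT⁴ = 5.670×10⁻⁸×8.82473×10¹³×(709.2)⁴ = 1.27×10¹⁸ W.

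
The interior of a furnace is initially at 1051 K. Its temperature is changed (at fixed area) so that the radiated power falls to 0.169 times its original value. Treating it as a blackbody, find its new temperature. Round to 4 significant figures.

P ∝ T⁴, so T₂/T₁ = (P₂/P₁)^(1/4) = (0.169)^(1/4) = 0.641168.
T₂ = 1051 × 0.641168 = 673.9 K.

T₂ ≈ 673.9 K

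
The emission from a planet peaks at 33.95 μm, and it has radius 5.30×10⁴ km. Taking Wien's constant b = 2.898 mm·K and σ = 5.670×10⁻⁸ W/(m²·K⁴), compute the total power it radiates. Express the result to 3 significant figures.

Wien's law: T = b/λ_max = 2.898×10⁻³/3.395×10⁻⁵ = 85.3608 K.
Surface area A = 4πR² = 4π(5.30×10⁷ m)² = 3.52989×10¹⁶ m².
Then P = σAT⁴ = 5.670×10⁻⁸×3.52989×10¹⁶×(85.3608)⁴ = 1.06×10¹⁷ W.

P ≈ 1.06×10¹⁷ W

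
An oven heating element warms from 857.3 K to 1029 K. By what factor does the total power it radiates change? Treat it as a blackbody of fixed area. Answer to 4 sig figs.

P₂/P₁ ≈ 2.076

P ∝ T⁴, so P₂/P₁ = (T₂/T₁)⁴ = (1029/857.3)⁴ = (1.20028)⁴ = 2.076.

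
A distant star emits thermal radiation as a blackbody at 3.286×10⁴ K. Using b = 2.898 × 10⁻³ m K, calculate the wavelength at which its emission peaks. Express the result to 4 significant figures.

λ_max ≈ 88.19 nm

Wien's displacement law: λ_max = b/T = (2.898×10⁻³ m·K)/(3.286×10⁴ K) = 8.8192×10⁻⁸ m.
That is 88.19 nm, in the ultraviolet range.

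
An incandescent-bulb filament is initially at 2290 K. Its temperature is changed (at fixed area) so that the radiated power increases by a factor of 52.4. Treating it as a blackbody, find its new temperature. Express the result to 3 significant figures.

T₂ ≈ 6.16×10³ K

P ∝ T⁴, so T₂/T₁ = (P₂/P₁)^(1/4) = (52.4)^(1/4) = 2.69050.
T₂ = 2290 × 2.69050 = 6.16×10³ K.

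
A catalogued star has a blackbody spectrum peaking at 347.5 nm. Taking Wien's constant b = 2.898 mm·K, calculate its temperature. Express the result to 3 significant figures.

Wien's law gives T = b/λ_max = (2.898×10⁻³ m·K)/(3.475×10⁻⁷ m) = 8.34×10³ K.

T ≈ 8.34×10³ K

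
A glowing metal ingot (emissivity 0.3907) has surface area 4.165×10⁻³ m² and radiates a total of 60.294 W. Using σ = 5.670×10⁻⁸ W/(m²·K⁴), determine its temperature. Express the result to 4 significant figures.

T ≈ 899.1 K

Area A = 4.165×10⁻³ m².
P = εσAT⁴ ⇒ T = (P/(εσA))^(1/4) = (60.294/(0.3907×5.670×10⁻⁸×4.165×10⁻³))^(1/4) = 899.1 K.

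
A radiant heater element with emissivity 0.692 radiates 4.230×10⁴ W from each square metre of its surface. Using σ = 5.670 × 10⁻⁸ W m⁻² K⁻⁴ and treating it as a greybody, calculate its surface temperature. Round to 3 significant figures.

I = εσT⁴, so T = (I/εσ)^(1/4) = (4.230×10⁴/(0.692×5.670×10⁻⁸))^(1/4) = 1.02×10³ K.

T ≈ 1.02×10³ K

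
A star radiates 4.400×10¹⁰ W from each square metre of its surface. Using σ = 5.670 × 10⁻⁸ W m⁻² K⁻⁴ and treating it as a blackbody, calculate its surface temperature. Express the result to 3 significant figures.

T ≈ 2.97×10⁴ K

I = σT⁴, so T = (I/σ)^(1/4) = (4.400×10¹⁰/(5.670×10⁻⁸))^(1/4) = 2.97×10⁴ K.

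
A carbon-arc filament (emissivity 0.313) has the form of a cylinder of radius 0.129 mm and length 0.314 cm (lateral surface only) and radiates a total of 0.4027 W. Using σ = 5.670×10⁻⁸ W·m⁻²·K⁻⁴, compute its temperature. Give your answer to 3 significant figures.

Lateral area A = 2πrL = 2π×1.29×10⁻⁴×3.14×10⁻³ = 2.54507×10⁻⁶ m².
P = εσAT⁴ ⇒ T = (P/(εσA))^(1/4) = (0.4027/(0.313×5.670×10⁻⁸×2.54507×10⁻⁶))^(1/4) = 1.73×10³ K.

T ≈ 1.73×10³ K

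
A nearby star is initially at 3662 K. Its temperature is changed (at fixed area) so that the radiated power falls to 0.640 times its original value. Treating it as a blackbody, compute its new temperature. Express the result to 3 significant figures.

P ∝ T⁴, so T₂/T₁ = (P₂/P₁)^(1/4) = (0.640)^(1/4) = 0.894427.
T₂ = 3662 × 0.894427 = 3.28×10³ K.

T₂ ≈ 3.28×10³ K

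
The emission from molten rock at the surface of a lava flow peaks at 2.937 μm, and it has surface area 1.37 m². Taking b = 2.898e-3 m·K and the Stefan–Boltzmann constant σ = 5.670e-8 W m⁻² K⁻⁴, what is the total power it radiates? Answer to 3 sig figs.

Wien's law: T = b/λ_max = 2.898×10⁻³/2.937×10⁻⁶ = 986.721 K.
Area A = 1.37 m².
Then P = σAT⁴ = 5.670×10⁻⁸×1.37×(986.721)⁴ = 7.36×10⁴ W.

P ≈ 7.36×10⁴ W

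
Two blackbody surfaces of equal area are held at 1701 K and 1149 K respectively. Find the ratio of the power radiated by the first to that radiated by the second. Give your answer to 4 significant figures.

With equal areas, P₁/P₂ = (T₁/T₂)⁴ = (1701/1149)⁴ = 4.803.

P₁/P₂ ≈ 4.803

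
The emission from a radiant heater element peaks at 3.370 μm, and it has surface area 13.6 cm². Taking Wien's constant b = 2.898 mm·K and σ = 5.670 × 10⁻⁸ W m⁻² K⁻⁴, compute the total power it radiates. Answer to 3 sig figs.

Wien's law: T = b/λ_max = 2.898×10⁻³/3.370×10⁻⁶ = 859.941 K.
Area A = 13.6 cm² = 1.36×10⁻³ m².
Then P = σAT⁴ = 5.670×10⁻⁸×1.36×10⁻³×(859.941)⁴ = 42.2 W.

P ≈ 42.2 W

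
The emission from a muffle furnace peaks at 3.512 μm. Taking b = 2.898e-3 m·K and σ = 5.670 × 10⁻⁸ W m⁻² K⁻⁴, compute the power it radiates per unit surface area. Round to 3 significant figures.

Wien's law: T = b/λ_max = 2.898×10⁻³/3.512×10⁻⁶ = 825.171 K.
Then I = σT⁴ = 5.670×10⁻⁸×(825.171)⁴ = 2.63×10⁴ W/m².

I ≈ 2.63×10⁴ W/m²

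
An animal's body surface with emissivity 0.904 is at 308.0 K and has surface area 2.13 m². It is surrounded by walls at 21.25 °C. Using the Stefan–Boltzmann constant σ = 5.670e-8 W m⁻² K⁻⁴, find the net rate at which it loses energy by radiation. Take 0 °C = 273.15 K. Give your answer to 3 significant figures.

Surroundings: T = 21.25 °C + 273.15 = 294.40 K.
Area A = 2.13 m².
Net radiated power P_net = εσA(T⁴ − T₀⁴) = 0.904×5.670×10⁻⁸×2.13×(308.0⁴ − 294.40⁴).
T⁴ − T₀⁴ = 8.99918×10⁹ − 7.51192×10⁹ = 1.48726×10⁹ K⁴, so P_net = 162 W.

Net loss ≈ 162 W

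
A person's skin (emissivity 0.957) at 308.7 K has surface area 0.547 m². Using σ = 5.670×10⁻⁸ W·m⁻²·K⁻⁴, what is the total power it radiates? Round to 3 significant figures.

P ≈ 270 W

Area A = 0.547 m².
P = εσAT⁴ = 0.957 × 5.670×10⁻⁸ × 0.547 × (308.7)⁴ = 270 W.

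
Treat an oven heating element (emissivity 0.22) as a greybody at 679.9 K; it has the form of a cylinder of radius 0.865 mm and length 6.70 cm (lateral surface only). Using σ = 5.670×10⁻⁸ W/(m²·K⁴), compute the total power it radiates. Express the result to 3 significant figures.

Lateral area A = 2πrL = 2π×8.65×10⁻⁴×0.0670 = 3.64142×10⁻⁴ m².
P = εσAT⁴ = 0.22 × 5.670×10⁻⁸ × 3.64142×10⁻⁴ × (679.9)⁴ = 0.971 W.

P ≈ 0.971 W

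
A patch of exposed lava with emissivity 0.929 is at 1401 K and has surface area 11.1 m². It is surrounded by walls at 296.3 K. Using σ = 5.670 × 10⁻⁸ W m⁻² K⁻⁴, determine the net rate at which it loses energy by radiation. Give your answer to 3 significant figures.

Area A = 11.1 m².
Net radiated power P_net = εσA(T⁴ − T₀⁴) = 0.929×5.670×10⁻⁸×11.1×(1401⁴ − 296.3⁴).
T⁴ − T₀⁴ = 3.85259×10¹² − 7.70773×10⁹ = 3.84488×10¹² K⁴, so P_net = 2.25×10⁶ W.

Net loss ≈ 2.25×10⁶ W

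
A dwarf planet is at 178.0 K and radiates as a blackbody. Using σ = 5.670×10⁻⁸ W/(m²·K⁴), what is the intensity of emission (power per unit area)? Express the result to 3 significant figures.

Stefan–Boltzmann: I = σT⁴ = 5.670×10⁻⁸ × (178.0)⁴ = 56.9 W/m².

I ≈ 56.9 W/m²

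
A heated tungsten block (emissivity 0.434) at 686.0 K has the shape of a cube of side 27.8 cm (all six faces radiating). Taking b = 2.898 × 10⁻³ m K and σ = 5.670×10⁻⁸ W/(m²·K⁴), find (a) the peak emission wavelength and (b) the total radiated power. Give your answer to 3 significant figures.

λ_max ≈ 4.22 μm; P ≈ 2.53×10³ W

(a) λ_max = b/T = 2.898×10⁻³/686.0 = 4.224×10⁻⁶ m = 4.22 μm.
Area A = 6s² = 6×(0.278 m)² = 0.463704 m².
(b) P = εσAT⁴ = 0.434×5.670×10⁻⁸×0.463704×(686.0)⁴ = 2.53×10³ W.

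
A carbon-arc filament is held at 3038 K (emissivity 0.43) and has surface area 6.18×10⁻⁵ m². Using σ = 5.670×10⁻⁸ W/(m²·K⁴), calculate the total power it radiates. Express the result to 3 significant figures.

P ≈ 128 W

Area A = 6.18×10⁻⁵ m².
P = εσAT⁴ = 0.43 × 5.670×10⁻⁸ × 6.18×10⁻⁵ × (3038)⁴ = 128 W.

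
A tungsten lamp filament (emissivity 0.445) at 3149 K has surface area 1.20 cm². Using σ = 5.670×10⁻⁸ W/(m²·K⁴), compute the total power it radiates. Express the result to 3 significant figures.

P ≈ 298 W

Area A = 1.20 cm² = 1.20×10⁻⁴ m².
P = εσAT⁴ = 0.445 × 5.670×10⁻⁸ × 1.20×10⁻⁴ × (3149)⁴ = 298 W.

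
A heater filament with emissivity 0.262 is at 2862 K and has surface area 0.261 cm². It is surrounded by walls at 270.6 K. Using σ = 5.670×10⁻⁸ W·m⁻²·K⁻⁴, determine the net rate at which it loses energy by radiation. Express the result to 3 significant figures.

Area A = 0.261 cm² = 2.61×10⁻⁵ m².
Net radiated power P_net = εσA(T⁴ − T₀⁴) = 0.262×5.670×10⁻⁸×2.61×10⁻⁵×(2862⁴ − 270.6⁴).
T⁴ − T₀⁴ = 6.70932×10¹³ − 5.36181×10⁹ = 6.70878×10¹³ K⁴, so P_net = 26.0 W.

Net loss ≈ 26.0 W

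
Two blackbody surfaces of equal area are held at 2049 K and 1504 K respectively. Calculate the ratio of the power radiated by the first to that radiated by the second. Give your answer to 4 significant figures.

P₁/P₂ ≈ 3.445

With equal areas, P₁/P₂ = (T₁/T₂)⁴ = (2049/1504)⁴ = 3.445.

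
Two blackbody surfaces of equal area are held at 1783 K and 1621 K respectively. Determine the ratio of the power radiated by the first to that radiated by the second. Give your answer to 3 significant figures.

P₁/P₂ ≈ 1.46

With equal areas, P₁/P₂ = (T₁/T₂)⁴ = (1783/1621)⁴ = 1.46.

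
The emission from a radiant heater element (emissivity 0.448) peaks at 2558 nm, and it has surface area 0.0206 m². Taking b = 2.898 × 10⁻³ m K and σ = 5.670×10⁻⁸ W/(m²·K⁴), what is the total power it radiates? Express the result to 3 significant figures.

Wien's law: T = b/λ_max = 2.898×10⁻³/2.558×10⁻⁶ = 1132.92 K.
Area A = 0.0206 m².
Then P = εσAT⁴ = 0.448×5.670×10⁻⁸×0.0206×(1132.92)⁴ = 862 W.

P ≈ 862 W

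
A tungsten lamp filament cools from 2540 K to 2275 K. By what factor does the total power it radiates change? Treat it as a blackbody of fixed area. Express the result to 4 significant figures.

P₂/P₁ ≈ 0.6436

P ∝ T⁴, so P₂/P₁ = (T₂/T₁)⁴ = (2275/2540)⁴ = (0.895669)⁴ = 0.6436.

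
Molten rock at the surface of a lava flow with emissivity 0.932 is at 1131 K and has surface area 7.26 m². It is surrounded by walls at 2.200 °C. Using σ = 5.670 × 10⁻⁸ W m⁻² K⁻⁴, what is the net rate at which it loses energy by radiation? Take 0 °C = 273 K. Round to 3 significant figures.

Surroundings: T = 2.200 °C + 273 = 275.200 K.
Area A = 7.26 m².
Net radiated power P_net = εσA(T⁴ − T₀⁴) = 0.932×5.670×10⁻⁸×7.26×(1131⁴ − 275.200⁴).
T⁴ − T₀⁴ = 1.63625×10¹² − 5.73580×10⁹ = 1.63051×10¹² K⁴, so P_net = 6.26×10⁵ W.

Net loss ≈ 6.26×10⁵ W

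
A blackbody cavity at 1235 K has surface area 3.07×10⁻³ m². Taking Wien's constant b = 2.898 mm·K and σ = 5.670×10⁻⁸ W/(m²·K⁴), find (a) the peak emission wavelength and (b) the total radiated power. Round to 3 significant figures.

(a) λ_max = b/T = 2.898×10⁻³/1235 = 2.347×10⁻⁶ m = 2.35×10³ nm.
Area A = 3.07×10⁻³ m².
(b) P = σAT⁴ = 5.670×10⁻⁸×3.07×10⁻³×(1235)⁴ = 405 W.

λ_max ≈ 2.35×10³ nm; P ≈ 405 W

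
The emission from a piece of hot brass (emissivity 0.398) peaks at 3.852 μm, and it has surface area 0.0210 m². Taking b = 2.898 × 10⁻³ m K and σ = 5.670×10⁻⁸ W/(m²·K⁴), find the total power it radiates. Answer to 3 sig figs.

Wien's law: T = b/λ_max = 2.898×10⁻³/3.852×10⁻⁶ = 752.336 K.
Area A = 0.0210 m².
Then P = εσAT⁴ = 0.398×5.670×10⁻⁸×0.0210×(752.336)⁴ = 152 W.

P ≈ 152 W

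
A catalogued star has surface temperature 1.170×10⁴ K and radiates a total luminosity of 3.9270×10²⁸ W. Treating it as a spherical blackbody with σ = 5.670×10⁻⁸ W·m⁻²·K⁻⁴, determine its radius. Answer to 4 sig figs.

R ≈ 1.715×10⁹ m

L = 4πR²σT⁴ ⇒ R = √(L/(4πσT⁴)).
σT⁴ = 1.06249×10⁹ W/m², so R = √(3.9270×10²⁸/(4π×1.06249×10⁹)) = 1.715×10⁹ m.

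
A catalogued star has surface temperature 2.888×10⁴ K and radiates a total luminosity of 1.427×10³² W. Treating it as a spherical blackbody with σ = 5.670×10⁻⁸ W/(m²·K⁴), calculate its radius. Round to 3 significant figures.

R ≈ 1.70×10¹⁰ m

L = 4πR²σT⁴ ⇒ R = √(L/(4πσT⁴)).
σT⁴ = 3.94432×10¹⁰ W/m², so R = √(1.427×10³²/(4π×3.94432×10¹⁰)) = 1.70×10¹⁰ m.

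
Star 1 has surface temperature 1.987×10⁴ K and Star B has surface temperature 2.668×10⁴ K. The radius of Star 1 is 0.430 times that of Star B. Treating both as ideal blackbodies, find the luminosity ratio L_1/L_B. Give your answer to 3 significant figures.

L_1/L_B ≈ 0.0569

L ∝ R²T⁴, so L_1/L_B = (R_1/R_B)²(T_1/T_B)⁴ = (0.430)² × (1.987×10⁴/2.668×10⁴)⁴ = 0.1849 × 0.307644 = 0.0569.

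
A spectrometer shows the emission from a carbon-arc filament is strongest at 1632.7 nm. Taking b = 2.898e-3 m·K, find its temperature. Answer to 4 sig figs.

Wien's law gives T = b/λ_max = (2.898×10⁻³ m·K)/(1.6327×10⁻⁶ m) = 1775 K.

T ≈ 1775 K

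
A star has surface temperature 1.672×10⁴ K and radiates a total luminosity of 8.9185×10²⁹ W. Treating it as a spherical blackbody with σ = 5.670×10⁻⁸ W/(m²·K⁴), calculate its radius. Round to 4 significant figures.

L = 4πR²σT⁴ ⇒ R = √(L/(4πσT⁴)).
σT⁴ = 4.43127×10⁹ W/m², so R = √(8.9185×10²⁹/(4π×4.43127×10⁹)) = 4.002×10⁹ m.

R ≈ 4.002×10⁹ m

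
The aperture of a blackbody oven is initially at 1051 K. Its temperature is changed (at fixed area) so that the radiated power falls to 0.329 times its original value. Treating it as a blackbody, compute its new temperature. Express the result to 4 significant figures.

T₂ ≈ 796.0 K

P ∝ T⁴, so T₂/T₁ = (P₂/P₁)^(1/4) = (0.329)^(1/4) = 0.757354.
T₂ = 1051 × 0.757354 = 796.0 K.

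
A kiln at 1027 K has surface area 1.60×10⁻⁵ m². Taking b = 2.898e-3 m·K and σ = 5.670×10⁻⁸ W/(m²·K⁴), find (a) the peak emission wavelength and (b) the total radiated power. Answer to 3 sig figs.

(a) λ_max = b/T = 2.898×10⁻³/1027 = 2.822×10⁻⁶ m = 2.82×10³ nm.
Area A = 1.60×10⁻⁵ m².
(b) P = σAT⁴ = 5.670×10⁻⁸×1.60×10⁻⁵×(1027)⁴ = 1.01 W.

λ_max ≈ 2.82×10³ nm; P ≈ 1.01 W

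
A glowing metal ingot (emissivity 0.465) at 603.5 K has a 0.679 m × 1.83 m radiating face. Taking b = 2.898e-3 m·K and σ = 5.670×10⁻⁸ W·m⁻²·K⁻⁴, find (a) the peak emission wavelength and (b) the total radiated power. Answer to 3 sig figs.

λ_max ≈ 4.80 μm; P ≈ 4.35×10³ W

(a) λ_max = b/T = 2.898×10⁻³/603.5 = 4.802×10⁻⁶ m = 4.80 μm.
Area A = 0.679 × 1.83 = 1.24257 m².
(b) P = εσAT⁴ = 0.465×5.670×10⁻⁸×1.24257×(603.5)⁴ = 4.35×10³ W.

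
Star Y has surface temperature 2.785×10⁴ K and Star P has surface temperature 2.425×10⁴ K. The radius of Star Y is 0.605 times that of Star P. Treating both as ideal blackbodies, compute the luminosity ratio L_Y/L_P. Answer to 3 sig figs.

L_Y/L_P ≈ 0.637

L ∝ R²T⁴, so L_Y/L_P = (R_Y/R_P)²(T_Y/T_P)⁴ = (0.605)² × (2.785×10⁴/2.425×10⁴)⁴ = 0.366025 × 1.73962 = 0.637.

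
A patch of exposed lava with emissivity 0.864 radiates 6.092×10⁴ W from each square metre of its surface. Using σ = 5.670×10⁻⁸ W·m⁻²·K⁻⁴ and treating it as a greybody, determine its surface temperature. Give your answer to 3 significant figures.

I = εσT⁴, so T = (I/εσ)^(1/4) = (6.092×10⁴/(0.864×5.670×10⁻⁸))^(1/4) = 1.06×10³ K.

T ≈ 1.06×10³ K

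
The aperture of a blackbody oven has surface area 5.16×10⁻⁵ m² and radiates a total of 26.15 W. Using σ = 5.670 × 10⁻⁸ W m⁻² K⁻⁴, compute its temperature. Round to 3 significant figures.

Area A = 5.16×10⁻⁵ m².
P = σAT⁴ ⇒ T = (P/(σA))^(1/4) = (26.15/(5.670×10⁻⁸×5.16×10⁻⁵))^(1/4) = 1.73×10³ K.

T ≈ 1.73×10³ K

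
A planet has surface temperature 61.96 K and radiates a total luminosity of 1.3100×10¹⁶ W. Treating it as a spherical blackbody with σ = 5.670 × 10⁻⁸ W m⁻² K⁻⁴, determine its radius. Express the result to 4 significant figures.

L = 4πR²σT⁴ ⇒ R = √(L/(4πσT⁴)).
σT⁴ = 0.835658 W/m², so R = √(1.3100×10¹⁶/(4π×0.835658)) = 3.532×10⁷ m.

R ≈ 3.532×10⁷ m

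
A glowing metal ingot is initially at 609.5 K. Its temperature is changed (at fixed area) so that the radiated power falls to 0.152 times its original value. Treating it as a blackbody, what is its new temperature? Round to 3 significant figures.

T₂ ≈ 381 K

P ∝ T⁴, so T₂/T₁ = (P₂/P₁)^(1/4) = (0.152)^(1/4) = 0.624397.
T₂ = 609.5 × 0.624397 = 381 K.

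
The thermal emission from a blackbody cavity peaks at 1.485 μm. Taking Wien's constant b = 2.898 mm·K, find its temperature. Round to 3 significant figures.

T ≈ 1.95×10³ K

Wien's law gives T = b/λ_max = (2.898×10⁻³ m·K)/(1.485×10⁻⁶ m) = 1.95×10³ K.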